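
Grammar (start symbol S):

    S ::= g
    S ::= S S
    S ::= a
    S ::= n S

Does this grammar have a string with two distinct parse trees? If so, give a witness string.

Witness: a a a

Derivation 1: S ⇒ S S ⇒ S S S ⇒ a S S ⇒ a a S ⇒ a a a
Derivation 2: S ⇒ S S ⇒ a S ⇒ a S S ⇒ a a S ⇒ a a a

Two distinct leftmost derivations for the same string.

Ambiguous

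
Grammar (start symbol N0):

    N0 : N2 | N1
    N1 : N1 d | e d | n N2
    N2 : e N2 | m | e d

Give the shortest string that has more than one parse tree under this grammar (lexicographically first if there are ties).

e d

length 1: no string has ≥2 trees
length 2: e d has 2 parse trees

Two derivations of e d:
  N0 ⇒ N2 ⇒ e d
  N0 ⇒ N1 ⇒ e d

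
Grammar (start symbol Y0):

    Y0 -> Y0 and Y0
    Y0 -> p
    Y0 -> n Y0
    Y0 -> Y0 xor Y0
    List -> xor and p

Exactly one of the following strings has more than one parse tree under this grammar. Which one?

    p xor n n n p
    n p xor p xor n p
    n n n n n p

p xor n n n p: 1 tree
n p xor p xor n p: 5 trees
n n n n n p: 1 tree

n p xor p xor n p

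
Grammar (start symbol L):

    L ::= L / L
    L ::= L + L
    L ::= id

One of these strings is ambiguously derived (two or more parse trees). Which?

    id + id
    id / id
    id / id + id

id / id + id

id + id: 1 tree
id / id: 1 tree
id / id + id: 2 trees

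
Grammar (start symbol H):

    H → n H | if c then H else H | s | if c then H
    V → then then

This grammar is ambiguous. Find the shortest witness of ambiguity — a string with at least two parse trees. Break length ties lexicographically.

length 1: no string has ≥2 trees
length 2: no string has ≥2 trees
length 3: no string has ≥2 trees
length 4: no string has ≥2 trees
length 5: no string has ≥2 trees
length 6: no string has ≥2 trees
length 7: no string has ≥2 trees
length 8: no string has ≥2 trees
length 9: if c then if c then s else s has 2 parse trees

Two derivations of if c then if c then s else s:
  H ⇒ if c then H else H ⇒ if c then if c then H else H ⇒ if c then if c then s else H ⇒ if c then if c then s else s
  H ⇒ if c then H ⇒ if c then if c then H else H ⇒ if c then if c then s else H ⇒ if c then if c then s else s

if c then if c then s else s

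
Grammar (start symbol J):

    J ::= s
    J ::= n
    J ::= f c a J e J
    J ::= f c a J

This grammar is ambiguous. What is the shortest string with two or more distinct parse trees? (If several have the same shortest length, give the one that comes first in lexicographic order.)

length 1: no string has ≥2 trees
length 4: no string has ≥2 trees
length 6: no string has ≥2 trees
length 7: no string has ≥2 trees
length 9: f c a f c a n e n has 2 parse trees

Two derivations of f c a f c a n e n:
  J ⇒ f c a J e J ⇒ f c a f c a J e J ⇒ f c a f c a n e J ⇒ f c a f c a n e n
  J ⇒ f c a J ⇒ f c a f c a J e J ⇒ f c a f c a n e J ⇒ f c a f c a n e n

f c a f c a n e n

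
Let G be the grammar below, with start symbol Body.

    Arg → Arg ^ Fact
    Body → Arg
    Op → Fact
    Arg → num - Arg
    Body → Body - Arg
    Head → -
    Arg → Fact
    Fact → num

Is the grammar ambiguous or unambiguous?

Ambiguous

Witness: num - num

Derivation 1: Body ⇒ Arg ⇒ num - Arg ⇒ num - Fact ⇒ num - num
Derivation 2: Body ⇒ Body - Arg ⇒ Arg - Arg ⇒ Fact - Arg ⇒ num - Arg ⇒ num - Fact ⇒ num - num

Two distinct leftmost derivations for the same string.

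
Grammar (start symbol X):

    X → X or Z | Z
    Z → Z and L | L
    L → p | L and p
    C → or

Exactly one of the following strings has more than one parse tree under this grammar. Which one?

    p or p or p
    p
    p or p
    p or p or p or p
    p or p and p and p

p or p or p: 1 tree
p: 1 tree
p or p: 1 tree
p or p or p or p: 1 tree
p or p and p and p: 4 trees

p or p and p and p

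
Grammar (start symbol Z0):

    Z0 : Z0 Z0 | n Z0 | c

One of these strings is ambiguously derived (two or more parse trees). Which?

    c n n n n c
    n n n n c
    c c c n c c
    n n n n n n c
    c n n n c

c c c n c c

c n n n n c: 1 tree
n n n n c: 1 tree
c c c n c c: 19 trees
n n n n n n c: 1 tree
c n n n c: 1 tree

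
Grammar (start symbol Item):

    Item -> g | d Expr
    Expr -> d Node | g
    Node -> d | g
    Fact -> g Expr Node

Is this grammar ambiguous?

Unambiguous

Only Item, Expr, Node are reachable from Item; ignoring the rest: Restricted to the reachable nonterminals, every rule has the form A → t or A → t B, and no two rules for the same A share a first terminal. The grammar encodes a DFA — one run per string.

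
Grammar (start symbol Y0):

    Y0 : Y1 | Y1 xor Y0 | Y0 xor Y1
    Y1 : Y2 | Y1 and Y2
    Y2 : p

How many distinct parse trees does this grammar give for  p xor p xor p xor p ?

8

Parse trees for p xor p xor p xor p:
  [Y0 [Y1 [Y2 p]] xor [Y0 [Y1 [Y2 p]] xor [Y0 [Y1 [Y2 p]] xor [Y0 [Y1 [Y2 p]]]]]]
  [Y0 [Y1 [Y2 p]] xor [Y0 [Y1 [Y2 p]] xor [Y0 [Y0 [Y1 [Y2 p]]] xor [Y1 [Y2 p]]]]]
  [Y0 [Y1 [Y2 p]] xor [Y0 [Y0 [Y1 [Y2 p]] xor [Y0 [Y1 [Y2 p]]]] xor [Y1 [Y2 p]]]]
  [Y0 [Y1 [Y2 p]] xor [Y0 [Y0 [Y0 [Y1 [Y2 p]]] xor [Y1 [Y2 p]]] xor [Y1 [Y2 p]]]]
  [Y0 [Y0 [Y1 [Y2 p]] xor [Y0 [Y1 [Y2 p]] xor [Y0 [Y1 [Y2 p]]]]] xor [Y1 [Y2 p]]]
  [Y0 [Y0 [Y1 [Y2 p]] xor [Y0 [Y0 [Y1 [Y2 p]]] xor [Y1 [Y2 p]]]] xor [Y1 [Y2 p]]]
  [Y0 [Y0 [Y0 [Y1 [Y2 p]] xor [Y0 [Y1 [Y2 p]]]] xor [Y1 [Y2 p]]] xor [Y1 [Y2 p]]]
  [Y0 [Y0 [Y0 [Y0 [Y1 [Y2 p]]] xor [Y1 [Y2 p]]] xor [Y1 [Y2 p]]] xor [Y1 [Y2 p]]]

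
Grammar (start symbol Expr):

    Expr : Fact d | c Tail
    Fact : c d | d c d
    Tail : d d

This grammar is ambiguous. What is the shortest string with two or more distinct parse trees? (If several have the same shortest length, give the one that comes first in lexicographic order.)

length 3: c d d has 2 parse trees

Two derivations of c d d:
  Expr ⇒ Fact d ⇒ c d d
  Expr ⇒ c Tail ⇒ c d d

c d d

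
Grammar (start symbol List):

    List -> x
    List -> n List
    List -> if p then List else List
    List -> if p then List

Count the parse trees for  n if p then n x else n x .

Parse trees for n if p then n x else n x:
  [List n [List if p then [List n [List x]] else [List n [List x]]]]

1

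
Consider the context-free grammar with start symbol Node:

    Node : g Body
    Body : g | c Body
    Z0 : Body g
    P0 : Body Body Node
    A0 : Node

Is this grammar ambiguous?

Unambiguous

(Z0, P0, A0 are unreachable from Node, so their rules don't affect L(Node).) Each reachable nonterminal has at most one production per leading terminal, and all productions are right-linear; the derivation is determined token-by-token.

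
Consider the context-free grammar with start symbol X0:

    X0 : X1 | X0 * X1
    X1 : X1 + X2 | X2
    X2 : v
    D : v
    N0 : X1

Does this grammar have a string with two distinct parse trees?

Only X0, X1, X2 are reachable from X0; ignoring the rest: This is a standard precedence ladder (X0 over X1 over X2), with each level left-recursive on its own operator ('*' at X0, '+' at X1). That structure is LR(1), hence unambiguous.

Unambiguous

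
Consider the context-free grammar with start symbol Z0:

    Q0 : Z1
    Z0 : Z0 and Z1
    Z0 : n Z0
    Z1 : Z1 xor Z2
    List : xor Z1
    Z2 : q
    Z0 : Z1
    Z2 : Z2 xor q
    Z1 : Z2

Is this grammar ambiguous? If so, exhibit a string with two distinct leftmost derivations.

Ambiguous

Witness: q xor q

Derivation 1: Z0 ⇒ Z1 ⇒ Z1 xor Z2 ⇒ Z2 xor Z2 ⇒ q xor Z2 ⇒ q xor q
Derivation 2: Z0 ⇒ Z1 ⇒ Z2 ⇒ Z2 xor q ⇒ q xor q

Two distinct leftmost derivations for the same string.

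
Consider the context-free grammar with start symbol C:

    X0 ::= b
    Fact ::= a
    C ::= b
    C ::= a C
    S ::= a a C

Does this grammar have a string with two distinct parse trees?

Unambiguous

Only C is reachable from C; ignoring the rest: Restricted to the reachable nonterminals, every rule has the form A → t or A → t B, and no two rules for the same A share a first terminal. The grammar encodes a DFA — one run per string.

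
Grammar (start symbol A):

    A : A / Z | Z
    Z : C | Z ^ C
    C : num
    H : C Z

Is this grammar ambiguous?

(H is unreachable from A, so its rules don't affect L(A).) The grammar is stratified — A handles '/' (left-recursive), Z handles '^', C atoms. Each operator has a fixed associativity and precedence level, so every string has one parse.

Unambiguous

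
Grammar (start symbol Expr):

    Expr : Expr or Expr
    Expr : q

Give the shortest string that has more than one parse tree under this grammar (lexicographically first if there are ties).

length 1: no string has ≥2 trees
length 3: no string has ≥2 trees
length 5: q or q or q has 2 parse trees

Two derivations of q or q or q:
  Expr ⇒ Expr or Expr ⇒ Expr or Expr or Expr ⇒ q or Expr or Expr ⇒ q or q or Expr ⇒ q or q or q
  Expr ⇒ Expr or Expr ⇒ q or Expr ⇒ q or Expr or Expr ⇒ q or q or Expr ⇒ q or q or q

q or q or q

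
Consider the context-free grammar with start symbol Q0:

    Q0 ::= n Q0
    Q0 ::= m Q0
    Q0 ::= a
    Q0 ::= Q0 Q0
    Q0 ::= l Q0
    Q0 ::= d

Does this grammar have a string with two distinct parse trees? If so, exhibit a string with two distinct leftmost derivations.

Witness: a a a

Derivation 1: Q0 ⇒ Q0 Q0 ⇒ a Q0 ⇒ a Q0 Q0 ⇒ a a Q0 ⇒ a a a
Derivation 2: Q0 ⇒ Q0 Q0 ⇒ Q0 Q0 Q0 ⇒ a Q0 Q0 ⇒ a a Q0 ⇒ a a a

Two distinct leftmost derivations for the same string.

Ambiguous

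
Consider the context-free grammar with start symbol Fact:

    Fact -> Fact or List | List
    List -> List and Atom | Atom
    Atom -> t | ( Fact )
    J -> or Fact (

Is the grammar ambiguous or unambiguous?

Unambiguous

(J is unreachable from Fact, so its rules don't affect L(Fact).) The grammar is stratified — Fact handles 'or' (left-recursive), List handles 'and', Atom atoms. Each operator has a fixed associativity and precedence level, so every string has one parse.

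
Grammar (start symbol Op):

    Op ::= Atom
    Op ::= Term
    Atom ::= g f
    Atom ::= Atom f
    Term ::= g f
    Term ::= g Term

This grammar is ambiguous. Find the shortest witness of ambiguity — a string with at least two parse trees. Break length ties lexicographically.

length 2: g f has 2 parse trees

Two derivations of g f:
  Op ⇒ Atom ⇒ g f
  Op ⇒ Term ⇒ g f

g f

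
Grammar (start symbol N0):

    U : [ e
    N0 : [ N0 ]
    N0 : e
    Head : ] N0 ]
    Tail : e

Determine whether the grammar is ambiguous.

Unambiguous

(Head, U, Tail are unreachable from N0, so their rules don't affect L(N0).) Each string is a nest of matched brackets around a single atom. An opening bracket forces the recursive rule; an atom forces the base rule.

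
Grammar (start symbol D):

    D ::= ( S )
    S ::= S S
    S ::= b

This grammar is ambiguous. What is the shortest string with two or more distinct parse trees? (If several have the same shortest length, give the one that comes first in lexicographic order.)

length 3: no string has ≥2 trees
length 4: no string has ≥2 trees
length 5: ( b b b ) has 2 parse trees

Two derivations of ( b b b ):
  D ⇒ ( S ) ⇒ ( S S ) ⇒ ( S S S ) ⇒ ( b S S ) ⇒ ( b b S ) ⇒ ( b b b )
  D ⇒ ( S ) ⇒ ( S S ) ⇒ ( b S ) ⇒ ( b S S ) ⇒ ( b b S ) ⇒ ( b b b )

( b b b )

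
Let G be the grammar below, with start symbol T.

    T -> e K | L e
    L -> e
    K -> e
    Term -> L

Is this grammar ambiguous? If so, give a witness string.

Witness: e e

Derivation 1: T ⇒ e K ⇒ e e
Derivation 2: T ⇒ L e ⇒ e e

Two distinct leftmost derivations for the same string.

Ambiguous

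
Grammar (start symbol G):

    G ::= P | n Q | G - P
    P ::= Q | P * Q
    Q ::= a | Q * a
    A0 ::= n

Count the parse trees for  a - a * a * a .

4

Parse trees for a - a * a * a:
  [G [G [P [Q a]]] - [P [Q [Q [Q a] * a] * a]]]
  [G [G [P [Q a]]] - [P [P [Q a]] * [Q [Q a] * a]]]
  [G [G [P [Q a]]] - [P [P [Q [Q a] * a]] * [Q a]]]
  [G [G [P [Q a]]] - [P [P [P [Q a]] * [Q a]] * [Q a]]]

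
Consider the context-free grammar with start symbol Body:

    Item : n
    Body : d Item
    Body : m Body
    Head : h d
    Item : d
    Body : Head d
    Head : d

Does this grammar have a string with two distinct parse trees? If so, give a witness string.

Ambiguous

Witness: d d

Derivation 1: Body ⇒ d Item ⇒ d d
Derivation 2: Body ⇒ Head d ⇒ d d

Two distinct leftmost derivations for the same string.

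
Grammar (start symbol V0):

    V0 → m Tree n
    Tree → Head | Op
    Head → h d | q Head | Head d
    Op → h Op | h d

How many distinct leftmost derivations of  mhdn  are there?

2

Parse trees for mhdn:
  [V0 m [Tree [Head h d]] n]
  [V0 m [Tree [Op h d]] n]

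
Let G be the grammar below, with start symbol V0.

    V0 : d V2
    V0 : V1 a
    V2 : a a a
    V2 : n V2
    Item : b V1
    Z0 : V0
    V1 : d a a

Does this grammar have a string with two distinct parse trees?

Ambiguous

Witness: d a a a

Derivation 1: V0 ⇒ d V2 ⇒ d a a a
Derivation 2: V0 ⇒ V1 a ⇒ d a a a

Two distinct leftmost derivations for the same string.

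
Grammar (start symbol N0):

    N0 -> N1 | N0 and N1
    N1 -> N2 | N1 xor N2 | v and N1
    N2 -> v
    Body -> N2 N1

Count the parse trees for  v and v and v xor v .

7

Parse trees for v and v and v xor v:
  [N0 [N1 [N1 v and [N1 v and [N1 [N2 v]]]] xor [N2 v]]]
  [N0 [N1 v and [N1 [N1 v and [N1 [N2 v]]] xor [N2 v]]]]
  [N0 [N1 v and [N1 v and [N1 [N1 [N2 v]] xor [N2 v]]]]]
  [N0 [N0 [N1 [N2 v]]] and [N1 [N1 v and [N1 [N2 v]]] xor [N2 v]]]
  [N0 [N0 [N1 [N2 v]]] and [N1 v and [N1 [N1 [N2 v]] xor [N2 v]]]]
  [N0 [N0 [N1 v and [N1 [N2 v]]]] and [N1 [N1 [N2 v]] xor [N2 v]]]
  [N0 [N0 [N0 [N1 [N2 v]]] and [N1 [N2 v]]] and [N1 [N1 [N2 v]] xor [N2 v]]]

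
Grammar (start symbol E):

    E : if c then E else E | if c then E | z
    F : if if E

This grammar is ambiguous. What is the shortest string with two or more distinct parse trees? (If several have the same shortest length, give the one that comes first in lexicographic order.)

if c then if c then z else z

length 1: no string has ≥2 trees
length 4: no string has ≥2 trees
length 6: no string has ≥2 trees
length 7: no string has ≥2 trees
length 9: if c then if c then z else z has 2 parse trees

Two derivations of if c then if c then z else z:
  E ⇒ if c then E else E ⇒ if c then if c then E else E ⇒ if c then if c then z else E ⇒ if c then if c then z else z
  E ⇒ if c then E ⇒ if c then if c then E else E ⇒ if c then if c then z else E ⇒ if c then if c then z else z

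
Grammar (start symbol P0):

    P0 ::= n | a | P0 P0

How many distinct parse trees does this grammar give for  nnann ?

Parse trees for nnann (showing first 6 of 14):
  [P0 [P0 n] [P0 [P0 n] [P0 [P0 a] [P0 [P0 n] [P0 n]]]]]
  [P0 [P0 n] [P0 [P0 n] [P0 [P0 [P0 a] [P0 n]] [P0 n]]]]
  [P0 [P0 n] [P0 [P0 [P0 n] [P0 a]] [P0 [P0 n] [P0 n]]]]
  [P0 [P0 n] [P0 [P0 [P0 n] [P0 [P0 a] [P0 n]]] [P0 n]]]
  [P0 [P0 n] [P0 [P0 [P0 [P0 n] [P0 a]] [P0 n]] [P0 n]]]
  [P0 [P0 [P0 n] [P0 n]] [P0 [P0 a] [P0 [P0 n] [P0 n]]]]

14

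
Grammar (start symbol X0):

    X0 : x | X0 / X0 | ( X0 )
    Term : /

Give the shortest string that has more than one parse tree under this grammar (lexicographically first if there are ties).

length 1: no string has ≥2 trees
length 3: no string has ≥2 trees
length 5: x / x / x has 2 parse trees

Two derivations of x / x / x:
  X0 ⇒ X0 / X0 ⇒ x / X0 ⇒ x / X0 / X0 ⇒ x / x / X0 ⇒ x / x / x
  X0 ⇒ X0 / X0 ⇒ X0 / X0 / X0 ⇒ x / X0 / X0 ⇒ x / x / X0 ⇒ x / x / x

x / x / x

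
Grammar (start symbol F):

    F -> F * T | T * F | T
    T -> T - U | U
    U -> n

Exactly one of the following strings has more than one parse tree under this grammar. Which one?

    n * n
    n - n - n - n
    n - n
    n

n * n

n * n: 2 trees
n - n - n - n: 1 tree
n - n: 1 tree
n: 1 tree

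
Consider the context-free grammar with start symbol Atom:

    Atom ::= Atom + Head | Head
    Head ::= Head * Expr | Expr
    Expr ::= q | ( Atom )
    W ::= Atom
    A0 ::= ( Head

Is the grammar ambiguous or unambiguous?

(W, A0 are unreachable from Atom, so their rules don't affect L(Atom).) Atom → Atom + Head | Head  ;  Head → Head * Expr | Expr  — a left-associative chain with Expr at the bottom. Each string factors uniquely by precedence.

Unambiguous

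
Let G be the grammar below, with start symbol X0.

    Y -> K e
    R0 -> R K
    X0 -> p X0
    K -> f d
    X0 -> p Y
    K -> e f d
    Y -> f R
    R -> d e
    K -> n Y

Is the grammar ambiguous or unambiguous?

Ambiguous

Witness: p f d e

Derivation 1: X0 ⇒ p Y ⇒ p K e ⇒ p f d e
Derivation 2: X0 ⇒ p Y ⇒ p f R ⇒ p f d e

Two distinct leftmost derivations for the same string.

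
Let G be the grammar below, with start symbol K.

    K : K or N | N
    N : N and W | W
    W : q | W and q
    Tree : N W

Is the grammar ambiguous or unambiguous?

Ambiguous

Witness: q and q

Derivation 1: K ⇒ N ⇒ N and W ⇒ W and W ⇒ q and W ⇒ q and q
Derivation 2: K ⇒ N ⇒ W ⇒ W and q ⇒ q and q

Two distinct leftmost derivations for the same string.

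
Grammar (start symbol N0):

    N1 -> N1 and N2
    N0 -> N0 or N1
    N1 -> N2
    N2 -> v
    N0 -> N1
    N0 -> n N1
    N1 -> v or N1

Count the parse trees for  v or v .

2

Parse trees for v or v:
  [N0 [N0 [N1 [N2 v]]] or [N1 [N2 v]]]
  [N0 [N1 v or [N1 [N2 v]]]]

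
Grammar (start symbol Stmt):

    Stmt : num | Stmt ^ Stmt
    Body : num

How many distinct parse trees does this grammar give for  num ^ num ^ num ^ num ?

Parse trees for num ^ num ^ num ^ num:
  [Stmt [Stmt num] ^ [Stmt [Stmt num] ^ [Stmt [Stmt num] ^ [Stmt num]]]]
  [Stmt [Stmt num] ^ [Stmt [Stmt [Stmt num] ^ [Stmt num]] ^ [Stmt num]]]
  [Stmt [Stmt [Stmt num] ^ [Stmt num]] ^ [Stmt [Stmt num] ^ [Stmt num]]]
  [Stmt [Stmt [Stmt num] ^ [Stmt [Stmt num] ^ [Stmt num]]] ^ [Stmt num]]
  [Stmt [Stmt [Stmt [Stmt num] ^ [Stmt num]] ^ [Stmt num]] ^ [Stmt num]]

5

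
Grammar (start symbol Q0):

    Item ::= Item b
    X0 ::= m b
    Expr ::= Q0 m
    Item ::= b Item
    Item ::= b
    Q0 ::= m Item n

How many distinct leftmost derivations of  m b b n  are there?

Parse trees for m b b n:
  [Q0 m [Item [Item b] b] n]
  [Q0 m [Item b [Item b]] n]

2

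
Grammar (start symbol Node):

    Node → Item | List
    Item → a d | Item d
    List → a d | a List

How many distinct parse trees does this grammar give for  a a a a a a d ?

1

Parse trees for a a a a a a d:
  [Node [List a [List a [List a [List a [List a [List a d]]]]]]]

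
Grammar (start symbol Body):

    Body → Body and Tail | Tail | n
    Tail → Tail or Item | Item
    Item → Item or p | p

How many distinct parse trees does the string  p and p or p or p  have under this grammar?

4

Parse trees for p and p or p or p:
  [Body [Body [Tail [Item p]]] and [Tail [Tail [Item p]] or [Item [Item p] or p]]]
  [Body [Body [Tail [Item p]]] and [Tail [Tail [Tail [Item p]] or [Item p]] or [Item p]]]
  [Body [Body [Tail [Item p]]] and [Tail [Tail [Item [Item p] or p]] or [Item p]]]
  [Body [Body [Tail [Item p]]] and [Tail [Item [Item [Item p] or p] or p]]]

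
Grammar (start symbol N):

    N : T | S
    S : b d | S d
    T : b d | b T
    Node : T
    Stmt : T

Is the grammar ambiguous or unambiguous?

Witness: b d

Derivation 1: N ⇒ T ⇒ b d
Derivation 2: N ⇒ S ⇒ b d

Two distinct leftmost derivations for the same string.

Ambiguous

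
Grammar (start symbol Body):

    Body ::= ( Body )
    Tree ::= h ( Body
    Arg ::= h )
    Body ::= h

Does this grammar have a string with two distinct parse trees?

Only Body is reachable from Body; ignoring the rest: Each string is a nest of matched brackets around a single atom. An opening bracket forces the recursive rule; an atom forces the base rule.

Unambiguous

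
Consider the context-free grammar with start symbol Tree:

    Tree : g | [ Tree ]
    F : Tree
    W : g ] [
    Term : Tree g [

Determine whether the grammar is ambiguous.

Unambiguous

Only Tree is reachable from Tree; ignoring the rest: Each string is a nest of matched brackets around a single atom. An opening bracket forces the recursive rule; an atom forces the base rule.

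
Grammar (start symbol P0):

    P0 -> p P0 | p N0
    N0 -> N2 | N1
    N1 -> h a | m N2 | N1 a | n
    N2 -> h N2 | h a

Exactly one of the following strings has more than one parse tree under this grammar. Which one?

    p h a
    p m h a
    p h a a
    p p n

p h a

p h a: 2 trees
p m h a: 1 tree
p h a a: 1 tree
p p n: 1 tree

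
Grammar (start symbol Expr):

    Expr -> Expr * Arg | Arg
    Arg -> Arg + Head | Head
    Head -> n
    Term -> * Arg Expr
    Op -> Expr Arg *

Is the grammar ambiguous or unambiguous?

(Term, Op are unreachable from Expr, so their rules don't affect L(Expr).) The grammar is stratified — Expr handles '*' (left-recursive), Arg handles '+', Head atoms. Each operator has a fixed associativity and precedence level, so every string has one parse.

Unambiguous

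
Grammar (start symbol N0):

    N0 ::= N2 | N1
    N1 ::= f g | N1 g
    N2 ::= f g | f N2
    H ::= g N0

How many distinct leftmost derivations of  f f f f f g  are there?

Parse trees for f f f f f g:
  [N0 [N2 f [N2 f [N2 f [N2 f [N2 f g]]]]]]

1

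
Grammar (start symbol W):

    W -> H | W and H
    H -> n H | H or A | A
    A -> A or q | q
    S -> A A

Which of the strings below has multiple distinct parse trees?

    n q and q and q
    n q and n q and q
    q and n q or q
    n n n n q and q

n q and q and q: 1 tree
n q and n q and q: 1 tree
q and n q or q: 3 trees
n n n n q and q: 1 tree

q and n q or q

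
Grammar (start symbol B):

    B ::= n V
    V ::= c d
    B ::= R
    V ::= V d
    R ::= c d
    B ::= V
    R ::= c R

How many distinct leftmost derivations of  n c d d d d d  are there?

1

Parse trees for n c d d d d d:
  [B n [V [V [V [V [V c d] d] d] d] d]]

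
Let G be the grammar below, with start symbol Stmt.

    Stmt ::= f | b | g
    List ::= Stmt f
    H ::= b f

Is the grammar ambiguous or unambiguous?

(List, H are unreachable from Stmt, so their rules don't affect L(Stmt).) Each reachable nonterminal has at most one production per leading terminal, and all productions are right-linear; the derivation is determined token-by-token.

Unambiguous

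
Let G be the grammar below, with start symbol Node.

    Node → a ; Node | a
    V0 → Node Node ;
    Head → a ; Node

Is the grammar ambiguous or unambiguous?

(V0, Head are unreachable from Node, so their rules don't affect L(Node).) Right-recursive list with a separator: after each atom, whether the separator follows determines the rule. One parse per string.

Unambiguous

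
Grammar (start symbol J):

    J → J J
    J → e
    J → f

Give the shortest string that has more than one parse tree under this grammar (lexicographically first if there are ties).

length 1: no string has ≥2 trees
length 2: no string has ≥2 trees
length 3: e e e has 2 parse trees

Two derivations of e e e:
  J ⇒ J J ⇒ J J J ⇒ e J J ⇒ e e J ⇒ e e e
  J ⇒ J J ⇒ e J ⇒ e J J ⇒ e e J ⇒ e e e

e e e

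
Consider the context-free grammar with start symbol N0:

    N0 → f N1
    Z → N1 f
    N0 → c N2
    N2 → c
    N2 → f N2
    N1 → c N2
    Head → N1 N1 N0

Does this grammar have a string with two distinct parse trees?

Unambiguous

Only N0, N1, N2 are reachable from N0; ignoring the rest: The reachable rules are right-linear with at most one rule per (nonterminal, next-terminal) pair. Each input token forces the next rule, so parsing is deterministic.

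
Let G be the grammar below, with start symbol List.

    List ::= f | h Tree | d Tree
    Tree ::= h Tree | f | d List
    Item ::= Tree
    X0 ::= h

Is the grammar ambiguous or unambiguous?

Only List, Tree are reachable from List; ignoring the rest: Restricted to the reachable nonterminals, every rule has the form A → t or A → t B, and no two rules for the same A share a first terminal. The grammar encodes a DFA — one run per string.

Unambiguous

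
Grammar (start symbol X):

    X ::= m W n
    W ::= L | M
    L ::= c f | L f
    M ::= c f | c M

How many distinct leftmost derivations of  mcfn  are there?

Parse trees for mcfn:
  [X m [W [L c f]] n]
  [X m [W [M c f]] n]

2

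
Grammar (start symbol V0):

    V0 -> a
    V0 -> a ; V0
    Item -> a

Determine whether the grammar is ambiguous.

Unambiguous

Only V0 is reachable from V0; ignoring the rest: Right-recursive list with a separator: after each atom, whether the separator follows determines the rule. One parse per string.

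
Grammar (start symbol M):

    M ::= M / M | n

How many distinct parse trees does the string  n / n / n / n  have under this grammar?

5

Parse trees for n / n / n / n:
  [M [M n] / [M [M n] / [M [M n] / [M n]]]]
  [M [M n] / [M [M [M n] / [M n]] / [M n]]]
  [M [M [M n] / [M n]] / [M [M n] / [M n]]]
  [M [M [M n] / [M [M n] / [M n]]] / [M n]]
  [M [M [M [M n] / [M n]] / [M n]] / [M n]]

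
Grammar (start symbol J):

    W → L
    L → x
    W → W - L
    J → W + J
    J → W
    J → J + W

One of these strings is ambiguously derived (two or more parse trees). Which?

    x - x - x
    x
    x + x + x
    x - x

x - x - x: 1 tree
x: 1 tree
x + x + x: 4 trees
x - x: 1 tree

x + x + x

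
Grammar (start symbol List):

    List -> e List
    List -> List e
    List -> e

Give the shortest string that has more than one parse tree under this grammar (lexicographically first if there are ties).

length 1: no string has ≥2 trees
length 2: e e has 2 parse trees

Two derivations of e e:
  List ⇒ e List ⇒ e e
  List ⇒ List e ⇒ e e

e e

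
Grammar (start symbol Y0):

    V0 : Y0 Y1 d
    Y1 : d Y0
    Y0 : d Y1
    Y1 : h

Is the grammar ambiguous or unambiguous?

Unambiguous

Only Y0, Y1 are reachable from Y0; ignoring the rest: The reachable rules are right-linear with at most one rule per (nonterminal, next-terminal) pair. Each input token forces the next rule, so parsing is deterministic.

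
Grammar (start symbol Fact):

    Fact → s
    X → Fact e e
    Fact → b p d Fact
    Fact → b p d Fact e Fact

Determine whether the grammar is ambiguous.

Ambiguous

Witness: b p d b p d s e s

Derivation 1: Fact ⇒ b p d Fact ⇒ b p d b p d Fact e Fact ⇒ b p d b p d s e Fact ⇒ b p d b p d s e s
Derivation 2: Fact ⇒ b p d Fact e Fact ⇒ b p d b p d Fact e Fact ⇒ b p d b p d s e Fact ⇒ b p d b p d s e s

Two distinct leftmost derivations for the same string.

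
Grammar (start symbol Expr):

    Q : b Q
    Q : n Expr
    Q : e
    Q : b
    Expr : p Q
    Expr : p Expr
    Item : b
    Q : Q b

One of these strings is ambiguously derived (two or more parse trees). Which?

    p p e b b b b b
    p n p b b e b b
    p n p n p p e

p p e b b b b b: 1 tree
p n p b b e b b: 10 trees
p n p n p p e: 1 tree

p n p b b e b b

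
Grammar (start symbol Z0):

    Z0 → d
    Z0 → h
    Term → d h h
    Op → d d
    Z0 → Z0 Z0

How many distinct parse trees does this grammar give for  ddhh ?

Parse trees for ddhh:
  [Z0 [Z0 d] [Z0 [Z0 d] [Z0 [Z0 h] [Z0 h]]]]
  [Z0 [Z0 d] [Z0 [Z0 [Z0 d] [Z0 h]] [Z0 h]]]
  [Z0 [Z0 [Z0 d] [Z0 d]] [Z0 [Z0 h] [Z0 h]]]
  [Z0 [Z0 [Z0 d] [Z0 [Z0 d] [Z0 h]]] [Z0 h]]
  [Z0 [Z0 [Z0 [Z0 d] [Z0 d]] [Z0 h]] [Z0 h]]

5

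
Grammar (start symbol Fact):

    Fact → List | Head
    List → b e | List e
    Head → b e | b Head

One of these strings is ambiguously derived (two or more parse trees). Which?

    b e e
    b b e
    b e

b e e: 1 tree
b b e: 1 tree
b e: 2 trees

b e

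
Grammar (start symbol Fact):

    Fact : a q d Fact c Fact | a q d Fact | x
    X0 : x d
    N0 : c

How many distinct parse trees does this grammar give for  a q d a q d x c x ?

Parse trees for a q d a q d x c x:
  [Fact a q d [Fact a q d [Fact x]] c [Fact x]]
  [Fact a q d [Fact a q d [Fact x] c [Fact x]]]

2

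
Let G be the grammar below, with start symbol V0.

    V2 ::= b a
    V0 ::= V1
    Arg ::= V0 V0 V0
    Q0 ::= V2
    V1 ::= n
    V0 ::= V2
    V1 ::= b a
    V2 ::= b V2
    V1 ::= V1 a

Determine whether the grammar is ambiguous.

Ambiguous

Witness: b a

Derivation 1: V0 ⇒ V1 ⇒ b a
Derivation 2: V0 ⇒ V2 ⇒ b a

Two distinct leftmost derivations for the same string.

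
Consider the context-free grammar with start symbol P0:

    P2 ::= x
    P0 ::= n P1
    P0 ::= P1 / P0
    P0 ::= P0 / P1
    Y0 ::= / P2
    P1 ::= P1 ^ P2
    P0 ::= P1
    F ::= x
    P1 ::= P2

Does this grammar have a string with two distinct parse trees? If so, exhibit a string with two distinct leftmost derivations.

Ambiguous

Witness: x / x

Derivation 1: P0 ⇒ P1 / P0 ⇒ P2 / P0 ⇒ x / P0 ⇒ x / P1 ⇒ x / P2 ⇒ x / x
Derivation 2: P0 ⇒ P0 / P1 ⇒ P1 / P1 ⇒ P2 / P1 ⇒ x / P1 ⇒ x / P2 ⇒ x / x

Two distinct leftmost derivations for the same string.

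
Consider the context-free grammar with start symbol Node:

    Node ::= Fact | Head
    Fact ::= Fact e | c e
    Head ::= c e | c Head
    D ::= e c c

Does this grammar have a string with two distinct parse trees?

Ambiguous

Witness: c e

Derivation 1: Node ⇒ Fact ⇒ c e
Derivation 2: Node ⇒ Head ⇒ c e

Two distinct leftmost derivations for the same string.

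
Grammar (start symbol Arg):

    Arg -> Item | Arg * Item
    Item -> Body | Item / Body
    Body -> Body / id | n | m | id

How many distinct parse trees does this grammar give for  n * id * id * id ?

1

Parse trees for n * id * id * id:
  [Arg [Arg [Arg [Arg [Item [Body n]]] * [Item [Body id]]] * [Item [Body id]]] * [Item [Body id]]]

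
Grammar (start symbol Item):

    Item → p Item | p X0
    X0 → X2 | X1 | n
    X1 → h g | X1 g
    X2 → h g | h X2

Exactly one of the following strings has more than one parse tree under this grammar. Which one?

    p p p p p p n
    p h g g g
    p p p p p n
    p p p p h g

p p p p p p n: 1 tree
p h g g g: 1 tree
p p p p p n: 1 tree
p p p p h g: 2 trees

p p p p h g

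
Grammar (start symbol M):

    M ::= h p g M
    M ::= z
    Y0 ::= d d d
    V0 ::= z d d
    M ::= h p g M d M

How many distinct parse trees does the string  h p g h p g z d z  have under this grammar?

Parse trees for h p g h p g z d z:
  [M h p g [M h p g [M z] d [M z]]]
  [M h p g [M h p g [M z]] d [M z]]

2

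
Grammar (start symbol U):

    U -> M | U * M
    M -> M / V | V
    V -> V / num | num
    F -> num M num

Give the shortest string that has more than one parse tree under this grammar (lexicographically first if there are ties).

length 1: no string has ≥2 trees
length 3: num / num has 2 parse trees

Two derivations of num / num:
  U ⇒ M ⇒ M / V ⇒ V / V ⇒ num / V ⇒ num / num
  U ⇒ M ⇒ V ⇒ V / num ⇒ num / num

num / num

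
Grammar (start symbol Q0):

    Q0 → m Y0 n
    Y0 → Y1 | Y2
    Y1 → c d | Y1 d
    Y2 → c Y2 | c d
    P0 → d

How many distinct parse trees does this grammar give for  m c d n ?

2

Parse trees for m c d n:
  [Q0 m [Y0 [Y1 c d]] n]
  [Q0 m [Y0 [Y2 c d]] n]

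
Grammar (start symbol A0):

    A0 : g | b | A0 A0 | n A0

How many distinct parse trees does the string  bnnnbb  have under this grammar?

Parse trees for bnnnbb:
  [A0 [A0 b] [A0 [A0 n [A0 n [A0 n [A0 b]]]] [A0 b]]]
  [A0 [A0 b] [A0 n [A0 [A0 n [A0 n [A0 b]]] [A0 b]]]]
  [A0 [A0 b] [A0 n [A0 n [A0 [A0 n [A0 b]] [A0 b]]]]]
  [A0 [A0 b] [A0 n [A0 n [A0 n [A0 [A0 b] [A0 b]]]]]]
  [A0 [A0 [A0 b] [A0 n [A0 n [A0 n [A0 b]]]]] [A0 b]]

5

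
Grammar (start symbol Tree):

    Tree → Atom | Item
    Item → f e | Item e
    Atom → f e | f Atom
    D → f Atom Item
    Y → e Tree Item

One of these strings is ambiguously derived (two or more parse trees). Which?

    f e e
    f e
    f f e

f e

f e e: 1 tree
f e: 2 trees
f f e: 1 tree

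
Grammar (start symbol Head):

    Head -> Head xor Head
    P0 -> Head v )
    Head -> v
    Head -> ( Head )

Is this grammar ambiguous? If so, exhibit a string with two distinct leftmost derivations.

Witness: v xor v xor v

Derivation 1: Head ⇒ Head xor Head ⇒ Head xor Head xor Head ⇒ v xor Head xor Head ⇒ v xor v xor Head ⇒ v xor v xor v
Derivation 2: Head ⇒ Head xor Head ⇒ v xor Head ⇒ v xor Head xor Head ⇒ v xor v xor Head ⇒ v xor v xor v

Two distinct leftmost derivations for the same string.

Ambiguous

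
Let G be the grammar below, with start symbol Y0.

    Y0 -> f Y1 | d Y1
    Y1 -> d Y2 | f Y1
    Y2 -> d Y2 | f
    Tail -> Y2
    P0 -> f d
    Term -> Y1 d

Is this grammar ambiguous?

Unambiguous

(Tail, P0, Term are unreachable from Y0, so their rules don't affect L(Y0).) Each reachable nonterminal has at most one production per leading terminal, and all productions are right-linear; the derivation is determined token-by-token.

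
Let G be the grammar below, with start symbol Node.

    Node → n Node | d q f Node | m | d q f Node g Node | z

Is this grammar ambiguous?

Ambiguous

Witness: d q f d q f m g m

Derivation 1: Node ⇒ d q f Node ⇒ d q f d q f Node g Node ⇒ d q f d q f m g Node ⇒ d q f d q f m g m
Derivation 2: Node ⇒ d q f Node g Node ⇒ d q f d q f Node g Node ⇒ d q f d q f m g Node ⇒ d q f d q f m g m

Two distinct leftmost derivations for the same string.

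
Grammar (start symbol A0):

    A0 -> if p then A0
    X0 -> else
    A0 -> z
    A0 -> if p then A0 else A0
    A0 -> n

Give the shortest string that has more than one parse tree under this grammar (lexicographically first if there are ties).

if p then if p then n else n

length 1: no string has ≥2 trees
length 4: no string has ≥2 trees
length 6: no string has ≥2 trees
length 7: no string has ≥2 trees
length 9: if p then if p then n else n has 2 parse trees

Two derivations of if p then if p then n else n:
  A0 ⇒ if p then A0 ⇒ if p then if p then A0 else A0 ⇒ if p then if p then n else A0 ⇒ if p then if p then n else n
  A0 ⇒ if p then A0 else A0 ⇒ if p then if p then A0 else A0 ⇒ if p then if p then n else A0 ⇒ if p then if p then n else n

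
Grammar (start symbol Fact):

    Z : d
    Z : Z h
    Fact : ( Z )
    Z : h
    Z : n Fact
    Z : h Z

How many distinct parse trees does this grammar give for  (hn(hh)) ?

Parse trees for (hn(hh)):
  [Fact ( [Z h [Z n [Fact ( [Z [Z h] h] )]]] )]
  [Fact ( [Z h [Z n [Fact ( [Z h [Z h]] )]]] )]

2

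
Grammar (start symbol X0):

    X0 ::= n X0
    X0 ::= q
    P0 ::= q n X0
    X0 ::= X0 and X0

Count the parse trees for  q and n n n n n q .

Parse trees for q and n n n n n q:
  [X0 [X0 q] and [X0 n [X0 n [X0 n [X0 n [X0 n [X0 q]]]]]]]

1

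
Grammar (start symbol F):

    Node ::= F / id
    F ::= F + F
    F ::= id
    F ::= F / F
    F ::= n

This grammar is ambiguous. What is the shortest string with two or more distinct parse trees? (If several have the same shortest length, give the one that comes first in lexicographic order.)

length 1: no string has ≥2 trees
length 3: no string has ≥2 trees
length 5: id + id + id has 2 parse trees

Two derivations of id + id + id:
  F ⇒ F + F ⇒ F + F + F ⇒ id + F + F ⇒ id + id + F ⇒ id + id + id
  F ⇒ F + F ⇒ id + F ⇒ id + F + F ⇒ id + id + F ⇒ id + id + id

id + id + id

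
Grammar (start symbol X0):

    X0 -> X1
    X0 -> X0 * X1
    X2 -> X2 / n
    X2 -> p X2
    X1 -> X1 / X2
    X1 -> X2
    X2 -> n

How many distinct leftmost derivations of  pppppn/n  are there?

Parse trees for pppppn/n:
  [X0 [X1 [X1 [X2 p [X2 p [X2 p [X2 p [X2 p [X2 n]]]]]]] / [X2 n]]]
  [X0 [X1 [X2 [X2 p [X2 p [X2 p [X2 p [X2 p [X2 n]]]]]] / n]]]
  [X0 [X1 [X2 p [X2 [X2 p [X2 p [X2 p [X2 p [X2 n]]]]] / n]]]]
  [X0 [X1 [X2 p [X2 p [X2 [X2 p [X2 p [X2 p [X2 n]]]] / n]]]]]
  [X0 [X1 [X2 p [X2 p [X2 p [X2 [X2 p [X2 p [X2 n]]] / n]]]]]]
  [X0 [X1 [X2 p [X2 p [X2 p [X2 p [X2 [X2 p [X2 n]] / n]]]]]]]
  [X0 [X1 [X2 p [X2 p [X2 p [X2 p [X2 p [X2 [X2 n] / n]]]]]]]]

7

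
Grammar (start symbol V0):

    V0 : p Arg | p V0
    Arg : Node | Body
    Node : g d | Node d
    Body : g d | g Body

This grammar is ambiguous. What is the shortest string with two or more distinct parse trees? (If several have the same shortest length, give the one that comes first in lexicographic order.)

length 3: p g d has 2 parse trees

Two derivations of p g d:
  V0 ⇒ p Arg ⇒ p Node ⇒ p g d
  V0 ⇒ p Arg ⇒ p Body ⇒ p g d

p g d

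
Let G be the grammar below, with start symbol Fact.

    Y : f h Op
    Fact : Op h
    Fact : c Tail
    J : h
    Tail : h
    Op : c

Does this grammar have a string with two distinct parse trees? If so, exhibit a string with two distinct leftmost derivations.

Ambiguous

Witness: c h

Derivation 1: Fact ⇒ Op h ⇒ c h
Derivation 2: Fact ⇒ c Tail ⇒ c h

Two distinct leftmost derivations for the same string.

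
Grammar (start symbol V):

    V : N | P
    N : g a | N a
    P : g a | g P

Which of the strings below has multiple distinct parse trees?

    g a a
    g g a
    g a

g a

g a a: 1 tree
g g a: 1 tree
g a: 2 trees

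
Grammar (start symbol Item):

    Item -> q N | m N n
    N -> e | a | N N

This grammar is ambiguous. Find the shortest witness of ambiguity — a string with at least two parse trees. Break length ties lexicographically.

q a a a

length 2: no string has ≥2 trees
length 3: no string has ≥2 trees
length 4: q a a a has 2 parse trees

Two derivations of q a a a:
  Item ⇒ q N ⇒ q N N ⇒ q a N ⇒ q a N N ⇒ q a a N ⇒ q a a a
  Item ⇒ q N ⇒ q N N ⇒ q N N N ⇒ q a N N ⇒ q a a N ⇒ q a a a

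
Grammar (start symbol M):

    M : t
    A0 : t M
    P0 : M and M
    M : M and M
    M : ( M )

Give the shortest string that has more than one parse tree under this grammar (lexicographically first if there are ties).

length 1: no string has ≥2 trees
length 3: no string has ≥2 trees
length 5: t and t and t has 2 parse trees

Two derivations of t and t and t:
  M ⇒ M and M ⇒ t and M ⇒ t and M and M ⇒ t and t and M ⇒ t and t and t
  M ⇒ M and M ⇒ M and M and M ⇒ t and M and M ⇒ t and t and M ⇒ t and t and t

t and t and t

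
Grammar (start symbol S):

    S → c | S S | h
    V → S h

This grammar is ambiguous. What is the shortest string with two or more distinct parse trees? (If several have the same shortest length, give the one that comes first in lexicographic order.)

length 1: no string has ≥2 trees
length 2: no string has ≥2 trees
length 3: c c c has 2 parse trees

Two derivations of c c c:
  S ⇒ S S ⇒ c S ⇒ c S S ⇒ c c S ⇒ c c c
  S ⇒ S S ⇒ S S S ⇒ c S S ⇒ c c S ⇒ c c c

c c c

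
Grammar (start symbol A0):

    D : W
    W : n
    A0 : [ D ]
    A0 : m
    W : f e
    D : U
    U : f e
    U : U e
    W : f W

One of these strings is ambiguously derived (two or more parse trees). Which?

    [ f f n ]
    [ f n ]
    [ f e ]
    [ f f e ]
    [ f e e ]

[ f f n ]: 1 tree
[ f n ]: 1 tree
[ f e ]: 2 trees
[ f f e ]: 1 tree
[ f e e ]: 1 tree

[ f e ]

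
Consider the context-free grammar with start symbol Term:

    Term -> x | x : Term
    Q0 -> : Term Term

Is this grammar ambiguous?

(Q0 is unreachable from Term, so its rules don't affect L(Term).) The reachable grammar is A → atom sep A | atom. Each atom is followed by either the separator (recurse) or end-of-string (stop) — no choice point.

Unambiguous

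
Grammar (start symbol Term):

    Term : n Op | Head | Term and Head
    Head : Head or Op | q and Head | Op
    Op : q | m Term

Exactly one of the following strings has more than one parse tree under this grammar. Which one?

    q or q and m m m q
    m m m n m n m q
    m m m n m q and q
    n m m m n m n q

q or q and m m m q: 1 tree
m m m n m n m q: 1 tree
m m m n m q and q: 6 trees
n m m m n m n q: 1 tree

m m m n m q and q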